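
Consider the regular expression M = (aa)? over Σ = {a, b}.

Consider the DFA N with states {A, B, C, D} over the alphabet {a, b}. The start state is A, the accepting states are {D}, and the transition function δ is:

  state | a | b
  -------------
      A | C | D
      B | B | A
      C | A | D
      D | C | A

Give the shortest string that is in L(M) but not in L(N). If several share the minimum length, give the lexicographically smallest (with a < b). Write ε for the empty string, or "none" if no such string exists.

The empty string ε is accepted by M but not by N.
Since ε is the unique shortest string, it is the required witness.

ε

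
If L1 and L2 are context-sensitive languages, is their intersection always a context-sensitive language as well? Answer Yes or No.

Yes

An LBA keeps a copy of the input on a second track, runs the LBA for L₁, and if that accepts restores the input and runs the LBA for L₂; linear space suffices, so L₁ ∩ L₂ is context-sensitive.
So the context-sensitive languages are closed under intersection.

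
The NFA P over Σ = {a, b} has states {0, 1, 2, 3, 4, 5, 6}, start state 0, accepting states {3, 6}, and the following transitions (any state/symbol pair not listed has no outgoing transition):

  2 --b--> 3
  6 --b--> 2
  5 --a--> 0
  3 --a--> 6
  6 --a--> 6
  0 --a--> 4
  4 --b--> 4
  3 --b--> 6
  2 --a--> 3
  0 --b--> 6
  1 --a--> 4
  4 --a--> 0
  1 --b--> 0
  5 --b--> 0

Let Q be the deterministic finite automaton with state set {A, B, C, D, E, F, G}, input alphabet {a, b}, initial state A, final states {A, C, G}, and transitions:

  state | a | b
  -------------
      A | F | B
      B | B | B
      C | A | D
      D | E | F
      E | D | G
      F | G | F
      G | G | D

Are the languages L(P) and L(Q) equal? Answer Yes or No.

No

The string b is accepted by P but rejected by Q.
So L(P) ≠ L(Q).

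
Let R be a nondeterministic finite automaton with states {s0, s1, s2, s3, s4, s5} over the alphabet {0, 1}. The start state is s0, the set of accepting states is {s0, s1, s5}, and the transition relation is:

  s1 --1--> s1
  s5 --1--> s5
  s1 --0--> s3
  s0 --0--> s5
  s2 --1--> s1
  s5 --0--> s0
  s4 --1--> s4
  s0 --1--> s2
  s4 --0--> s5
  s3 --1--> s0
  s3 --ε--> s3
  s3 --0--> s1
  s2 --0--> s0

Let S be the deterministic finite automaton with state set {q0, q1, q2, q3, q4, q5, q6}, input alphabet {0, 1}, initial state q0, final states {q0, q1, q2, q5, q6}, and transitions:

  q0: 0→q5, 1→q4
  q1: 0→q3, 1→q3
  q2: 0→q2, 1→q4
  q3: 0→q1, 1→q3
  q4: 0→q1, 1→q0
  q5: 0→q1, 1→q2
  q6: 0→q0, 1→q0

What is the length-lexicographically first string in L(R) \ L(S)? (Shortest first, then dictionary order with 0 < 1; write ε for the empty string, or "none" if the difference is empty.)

The string 000 is accepted by R but not by S.
No shorter string lies in the difference, and 000 is the lexicographically first length-3 string in L(R) \ L(S).

000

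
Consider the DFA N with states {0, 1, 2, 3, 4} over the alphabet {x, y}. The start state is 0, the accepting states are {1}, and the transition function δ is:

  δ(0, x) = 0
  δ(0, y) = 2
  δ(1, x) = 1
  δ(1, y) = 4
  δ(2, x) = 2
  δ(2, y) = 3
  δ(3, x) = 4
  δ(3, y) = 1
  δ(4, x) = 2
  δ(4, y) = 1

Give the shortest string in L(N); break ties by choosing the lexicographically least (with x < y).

A breadth-first search from 0 reaches an accepting state first via the path 0 → 2 → 3 → 1 on input yyy.
No string of length < 3 is accepted (BFS exhausts all shorter strings without reaching an accepting state), and yyy is the lexicographically least accepting string of length 3.

yyy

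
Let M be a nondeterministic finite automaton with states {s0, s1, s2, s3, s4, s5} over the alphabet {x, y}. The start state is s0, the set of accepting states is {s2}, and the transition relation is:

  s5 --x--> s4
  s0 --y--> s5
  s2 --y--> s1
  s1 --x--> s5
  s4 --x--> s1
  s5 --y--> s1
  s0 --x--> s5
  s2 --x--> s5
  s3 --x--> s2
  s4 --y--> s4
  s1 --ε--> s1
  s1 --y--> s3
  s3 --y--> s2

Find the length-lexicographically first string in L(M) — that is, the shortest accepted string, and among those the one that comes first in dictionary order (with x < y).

A breadth-first search from s0 reaches an accepting state first via the path s0 → s5 → s1 → s3 → s2 on input xyyx.
No string of length < 4 is accepted (BFS exhausts all shorter strings without reaching an accepting state), and xyyx is the lexicographically least accepting string of length 4.

xyyx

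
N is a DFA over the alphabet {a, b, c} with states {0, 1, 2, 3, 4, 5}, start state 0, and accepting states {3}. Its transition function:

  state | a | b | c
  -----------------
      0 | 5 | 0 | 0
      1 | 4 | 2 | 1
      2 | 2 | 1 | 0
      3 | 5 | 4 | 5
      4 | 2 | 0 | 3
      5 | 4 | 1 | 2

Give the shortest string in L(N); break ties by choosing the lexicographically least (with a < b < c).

aac

A breadth-first search from 0 reaches an accepting state first via the path 0 → 5 → 4 → 3 on input aac.
No string of length < 3 is accepted (BFS exhausts all shorter strings without reaching an accepting state), and aac is the lexicographically least accepting string of length 3.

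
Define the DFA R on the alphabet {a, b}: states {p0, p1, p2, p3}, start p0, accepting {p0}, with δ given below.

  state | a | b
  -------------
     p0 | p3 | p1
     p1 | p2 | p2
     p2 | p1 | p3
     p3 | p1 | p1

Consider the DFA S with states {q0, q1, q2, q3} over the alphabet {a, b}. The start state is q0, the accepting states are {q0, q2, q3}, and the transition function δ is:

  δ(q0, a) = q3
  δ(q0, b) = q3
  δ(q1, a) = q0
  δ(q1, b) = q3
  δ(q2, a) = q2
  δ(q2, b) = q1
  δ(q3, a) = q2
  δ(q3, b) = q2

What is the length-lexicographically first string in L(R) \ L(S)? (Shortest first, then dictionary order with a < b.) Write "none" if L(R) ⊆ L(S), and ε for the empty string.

Exploring the product automaton R × S from the start pair (p0, q0), following both machines on each input symbol, reaches 12 state pairs: (p0, q0), (p3, q3), (p1, q3), (p1, q2), (p2, q2), (p2, q1), (p3, q1), (p1, q0), (p2, q3), (p3, q2), (p1, q1), (p2, q0).
R accepts in {p0} and S accepts in {q0, q2, q3}. The reachable pairs whose R-component is accepting are (p0, q0); in each of them the S-component is accepting too, so the product for L(R) \ L(S) (R-component accepting, S-component rejecting) has no reachable accepting pair and the difference is empty.
So every string accepted by R is also accepted by S: L(R) \ L(S) = ∅ and there is no such string.

none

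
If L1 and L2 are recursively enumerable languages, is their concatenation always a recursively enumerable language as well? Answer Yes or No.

Dovetail over all split points of the input and all step bounds t = 1, 2, …, simulating the recogniser for L₁ on the prefix and the recogniser for L₂ on the suffix for t steps; accept if for some split both accept.
So the recursively enumerable languages are closed under concatenation.

Yes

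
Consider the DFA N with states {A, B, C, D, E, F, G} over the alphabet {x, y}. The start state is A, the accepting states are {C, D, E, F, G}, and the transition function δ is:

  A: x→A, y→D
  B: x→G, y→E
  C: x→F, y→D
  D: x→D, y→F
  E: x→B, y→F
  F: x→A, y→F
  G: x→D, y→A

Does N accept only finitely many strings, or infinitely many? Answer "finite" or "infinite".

State A is reachable from the start and can reach an accepting state, and it lies on the cycle A → A.
Traversing that cycle any number of times yields accepted strings of unbounded length, so the language is infinite.

infinite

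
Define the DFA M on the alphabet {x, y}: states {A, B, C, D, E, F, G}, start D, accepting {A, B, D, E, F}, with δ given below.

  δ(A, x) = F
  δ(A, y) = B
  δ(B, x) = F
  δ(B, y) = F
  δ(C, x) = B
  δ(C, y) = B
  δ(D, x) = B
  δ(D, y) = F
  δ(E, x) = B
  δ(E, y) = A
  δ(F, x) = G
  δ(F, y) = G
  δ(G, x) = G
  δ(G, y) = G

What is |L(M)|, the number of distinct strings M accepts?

5

The useful subgraph on states {B, D, F} is acyclic, so L(M) is finite; the longest accepting path visits 3 useful states, giving maximum string length 2.
Counting accepting paths from D by length: 1 of length 0, 2 of length 1, 2 of length 2. Total 5.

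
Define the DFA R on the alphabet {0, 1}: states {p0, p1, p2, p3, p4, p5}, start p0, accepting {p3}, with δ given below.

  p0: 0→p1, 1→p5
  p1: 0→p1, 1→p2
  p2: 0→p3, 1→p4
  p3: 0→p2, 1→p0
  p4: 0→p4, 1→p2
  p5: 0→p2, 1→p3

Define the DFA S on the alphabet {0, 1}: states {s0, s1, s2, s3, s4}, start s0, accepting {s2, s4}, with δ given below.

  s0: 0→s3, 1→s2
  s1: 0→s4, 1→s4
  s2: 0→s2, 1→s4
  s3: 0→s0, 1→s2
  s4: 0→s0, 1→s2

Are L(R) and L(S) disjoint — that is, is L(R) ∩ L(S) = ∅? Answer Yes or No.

The string 11 is accepted by both R and S.
Hence L(R) ∩ L(S) ≠ ∅.

No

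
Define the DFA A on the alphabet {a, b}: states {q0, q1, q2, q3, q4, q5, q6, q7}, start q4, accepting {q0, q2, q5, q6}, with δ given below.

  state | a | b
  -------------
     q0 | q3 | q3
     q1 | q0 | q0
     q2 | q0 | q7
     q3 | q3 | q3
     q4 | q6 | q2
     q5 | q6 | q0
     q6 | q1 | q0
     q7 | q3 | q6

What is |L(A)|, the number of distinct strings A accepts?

The useful subgraph on states {q0, q1, q2, q4, q6, q7} is acyclic, so L(A) is finite; the longest accepting path visits 6 useful states, giving maximum string length 5.
Counting accepting paths from q4 by length: 2 of length 1, 2 of length 2, 3 of length 3, 1 of length 4, 2 of length 5. Total 10.

10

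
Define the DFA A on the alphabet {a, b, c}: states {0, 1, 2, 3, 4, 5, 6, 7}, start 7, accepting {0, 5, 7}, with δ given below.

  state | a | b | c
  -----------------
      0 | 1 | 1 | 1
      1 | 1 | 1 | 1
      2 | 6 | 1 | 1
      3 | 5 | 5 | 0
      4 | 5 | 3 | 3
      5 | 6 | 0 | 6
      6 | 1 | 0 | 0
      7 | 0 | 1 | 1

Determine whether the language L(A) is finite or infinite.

finite

The useful states (reachable from 7 and able to reach an accepting state) are {0, 7}.
Restricted to these states the transition graph has no cycle, so every accepting path has bounded length and L is finite.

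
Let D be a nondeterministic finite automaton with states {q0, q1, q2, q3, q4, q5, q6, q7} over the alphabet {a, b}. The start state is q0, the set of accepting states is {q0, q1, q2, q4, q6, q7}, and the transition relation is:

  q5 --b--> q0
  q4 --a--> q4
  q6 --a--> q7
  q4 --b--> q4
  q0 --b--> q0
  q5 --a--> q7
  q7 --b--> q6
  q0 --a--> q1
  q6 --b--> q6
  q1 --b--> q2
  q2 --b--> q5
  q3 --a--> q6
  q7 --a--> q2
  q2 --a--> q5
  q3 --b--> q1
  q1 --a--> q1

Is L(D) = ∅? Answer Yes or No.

No

The empty string ε is accepted: the run q0 ends in the accepting state q0.
Since at least one string is accepted, L(D) is not empty.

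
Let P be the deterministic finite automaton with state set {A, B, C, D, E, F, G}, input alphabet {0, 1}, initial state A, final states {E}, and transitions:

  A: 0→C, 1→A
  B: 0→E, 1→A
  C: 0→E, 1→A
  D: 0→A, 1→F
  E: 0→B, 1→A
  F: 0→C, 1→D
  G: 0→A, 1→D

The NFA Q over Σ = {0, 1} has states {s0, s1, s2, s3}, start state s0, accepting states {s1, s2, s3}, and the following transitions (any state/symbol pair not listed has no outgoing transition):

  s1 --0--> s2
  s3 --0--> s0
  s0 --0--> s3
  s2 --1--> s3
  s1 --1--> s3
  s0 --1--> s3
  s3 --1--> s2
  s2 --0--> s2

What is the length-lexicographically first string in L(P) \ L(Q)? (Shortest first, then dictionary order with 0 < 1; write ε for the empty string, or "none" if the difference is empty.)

00

The string 00 is accepted by P but not by Q.
No shorter string lies in the difference, and 00 is the lexicographically first length-2 string in L(P) \ L(Q).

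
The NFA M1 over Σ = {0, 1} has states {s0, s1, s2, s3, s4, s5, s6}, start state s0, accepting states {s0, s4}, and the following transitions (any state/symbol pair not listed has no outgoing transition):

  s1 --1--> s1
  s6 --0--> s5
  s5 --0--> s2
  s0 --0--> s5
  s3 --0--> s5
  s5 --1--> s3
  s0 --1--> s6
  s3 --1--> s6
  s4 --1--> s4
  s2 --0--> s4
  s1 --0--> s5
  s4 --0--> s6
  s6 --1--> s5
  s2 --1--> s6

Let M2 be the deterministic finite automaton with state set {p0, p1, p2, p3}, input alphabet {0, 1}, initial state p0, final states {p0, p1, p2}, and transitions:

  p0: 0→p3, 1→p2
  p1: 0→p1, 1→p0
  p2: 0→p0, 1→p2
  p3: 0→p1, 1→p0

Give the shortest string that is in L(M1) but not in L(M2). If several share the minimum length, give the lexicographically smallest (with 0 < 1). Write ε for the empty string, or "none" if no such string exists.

The string 1100 is accepted by M1 but not by M2.
No shorter string lies in the difference, and 1100 is the lexicographically first length-4 string in L(M1) \ L(M2).

1100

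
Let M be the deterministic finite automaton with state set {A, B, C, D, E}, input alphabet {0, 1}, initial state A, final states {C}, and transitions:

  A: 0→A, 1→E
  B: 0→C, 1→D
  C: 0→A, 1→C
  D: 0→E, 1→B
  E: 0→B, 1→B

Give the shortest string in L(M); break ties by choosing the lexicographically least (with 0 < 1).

100

A breadth-first search from A reaches an accepting state first via the path A → E → B → C on input 100.
No string of length < 3 is accepted (BFS exhausts all shorter strings without reaching an accepting state), and 100 is the lexicographically least accepting string of length 3.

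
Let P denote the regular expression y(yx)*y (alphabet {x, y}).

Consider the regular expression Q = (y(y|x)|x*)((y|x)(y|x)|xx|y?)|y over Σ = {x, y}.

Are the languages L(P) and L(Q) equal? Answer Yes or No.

No

The string yyxyxy is accepted by P but rejected by Q.
So L(P) ≠ L(Q).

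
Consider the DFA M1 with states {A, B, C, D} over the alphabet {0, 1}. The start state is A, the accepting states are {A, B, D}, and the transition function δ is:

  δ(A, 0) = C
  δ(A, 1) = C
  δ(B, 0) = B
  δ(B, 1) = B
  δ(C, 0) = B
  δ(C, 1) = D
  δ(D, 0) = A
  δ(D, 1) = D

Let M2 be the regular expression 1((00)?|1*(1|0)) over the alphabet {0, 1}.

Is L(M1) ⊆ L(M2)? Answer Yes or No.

The empty string ε is in L(M1) but not in L(M2).
So L(M1) ⊄ L(M2).

No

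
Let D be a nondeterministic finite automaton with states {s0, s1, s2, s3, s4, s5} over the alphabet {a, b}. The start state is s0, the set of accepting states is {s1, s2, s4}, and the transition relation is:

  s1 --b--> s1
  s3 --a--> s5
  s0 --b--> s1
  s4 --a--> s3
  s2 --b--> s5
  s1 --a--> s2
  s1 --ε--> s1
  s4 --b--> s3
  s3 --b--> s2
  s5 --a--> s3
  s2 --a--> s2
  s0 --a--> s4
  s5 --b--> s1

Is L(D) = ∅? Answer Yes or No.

The string a is accepted: the run s0 → s4 ends in the accepting state s4.
Since at least one string is accepted, L(D) is not empty.

No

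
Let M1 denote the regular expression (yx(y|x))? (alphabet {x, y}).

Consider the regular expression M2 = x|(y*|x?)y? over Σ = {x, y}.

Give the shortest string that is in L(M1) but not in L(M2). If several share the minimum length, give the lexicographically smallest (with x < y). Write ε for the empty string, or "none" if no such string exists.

yxx

The string yxx is accepted by M1 but not by M2.
No shorter string lies in the difference, and yxx is the lexicographically first length-3 string in L(M1) \ L(M2).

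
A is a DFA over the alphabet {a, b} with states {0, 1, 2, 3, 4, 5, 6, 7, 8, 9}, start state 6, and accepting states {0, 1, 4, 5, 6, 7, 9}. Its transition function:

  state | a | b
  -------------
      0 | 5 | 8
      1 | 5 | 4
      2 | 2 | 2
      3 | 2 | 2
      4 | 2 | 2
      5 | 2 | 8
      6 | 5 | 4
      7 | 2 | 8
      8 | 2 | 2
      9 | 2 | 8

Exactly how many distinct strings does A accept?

The useful subgraph on states {4, 5, 6} is acyclic, so L(A) is finite; the longest accepting path visits 2 useful states, giving maximum string length 1.
Counting accepting paths from 6 by length: 1 of length 0, 2 of length 1. Total 3.

3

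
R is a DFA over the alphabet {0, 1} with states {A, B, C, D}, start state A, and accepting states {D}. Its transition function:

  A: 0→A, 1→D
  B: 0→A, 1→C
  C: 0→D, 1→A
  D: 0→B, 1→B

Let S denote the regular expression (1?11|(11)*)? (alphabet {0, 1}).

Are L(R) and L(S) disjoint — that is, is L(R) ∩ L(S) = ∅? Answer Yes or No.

Converting the expression S to a DFA (subset construction, then merging equivalent states) gives the minimal DFA with states {s0, s1, s2, s3, s4, s5, s6}, start state s0, accepting states {s0, s3, s4, s5} and transitions s0: 0→s1, 1→s2; s1: 0→s1, 1→s1; s2: 0→s1, 1→s3; s3: 0→s1, 1→s4; s4: 0→s1, 1→s5; s5: 0→s1, 1→s6; s6: 0→s1, 1→s5.
Exploring the product automaton R × S from the start pair (A, s0), following both machines on each input symbol, reaches 12 state pairs: (A, s0), (A, s1), (D, s2), (D, s1), (B, s1), (B, s3), (C, s1), (C, s4), (A, s5), (D, s6), (B, s5), (C, s6).
R accepts in {D} and S accepts in {s0, s3, s4, s5}; no reachable pair has both components accepting, so no string drives both machines to acceptance simultaneously and L(R) ∩ L(S) = ∅.
So no string is accepted by both, and the intersection is empty.

Yes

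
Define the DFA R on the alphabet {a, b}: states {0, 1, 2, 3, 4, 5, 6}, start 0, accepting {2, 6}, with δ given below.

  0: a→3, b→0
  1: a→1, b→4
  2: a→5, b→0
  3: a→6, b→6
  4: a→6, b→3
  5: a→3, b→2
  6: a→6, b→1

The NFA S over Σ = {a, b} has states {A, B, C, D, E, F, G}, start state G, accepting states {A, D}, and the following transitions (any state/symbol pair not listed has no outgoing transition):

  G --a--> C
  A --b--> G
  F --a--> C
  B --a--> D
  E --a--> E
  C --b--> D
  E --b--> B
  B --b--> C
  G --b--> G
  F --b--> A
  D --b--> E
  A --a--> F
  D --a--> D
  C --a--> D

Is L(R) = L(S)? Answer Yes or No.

Exploring the product automaton R × S from the start pair (0, G), following both machines on each input symbol, reaches 5 state pairs: (0, G), (3, C), (6, D), (1, E), (4, B).
R accepts in {2, 6} and S accepts in {A, D}. In every reachable pair the two components are either both accepting — (6, D) — or both non-accepting, so no string is accepted by exactly one of the machines: L(R) \ L(S) and L(S) \ L(R) are both empty.
Hence every string is accepted by R iff it is accepted by S, and the two languages coincide.

Yes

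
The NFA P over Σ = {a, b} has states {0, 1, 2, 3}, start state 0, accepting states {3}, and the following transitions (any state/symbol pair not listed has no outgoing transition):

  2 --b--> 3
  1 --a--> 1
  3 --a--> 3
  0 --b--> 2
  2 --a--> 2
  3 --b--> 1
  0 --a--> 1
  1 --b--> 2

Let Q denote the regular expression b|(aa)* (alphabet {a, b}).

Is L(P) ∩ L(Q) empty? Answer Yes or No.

Yes

Converting the expression Q to a DFA (subset construction, then merging equivalent states) gives the minimal DFA with states {q0, q1, q2, q3, q4}, start state q0, accepting states {q0, q2, q3} and transitions q0: a→q1, b→q2; q1: a→q3, b→q4; q2: a→q4, b→q4; q3: a→q1, b→q4; q4: a→q4, b→q4.
Exploring the product automaton P × Q from the start pair (0, q0), following both machines on each input symbol, reaches 7 state pairs: (0, q0), (1, q1), (2, q2), (1, q3), (2, q4), (3, q4), (1, q4).
P accepts in {3} and Q accepts in {q0, q2, q3}; no reachable pair has both components accepting, so no string drives both machines to acceptance simultaneously and L(P) ∩ L(Q) = ∅.
So no string is accepted by both, and the intersection is empty.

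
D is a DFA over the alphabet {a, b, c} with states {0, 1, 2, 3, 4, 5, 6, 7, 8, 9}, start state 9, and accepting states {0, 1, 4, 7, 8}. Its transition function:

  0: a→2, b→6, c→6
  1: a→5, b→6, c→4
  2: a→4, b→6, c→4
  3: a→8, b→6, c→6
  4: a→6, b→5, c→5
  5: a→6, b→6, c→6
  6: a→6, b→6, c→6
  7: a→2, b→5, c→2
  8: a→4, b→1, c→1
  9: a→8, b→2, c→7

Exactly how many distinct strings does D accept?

The useful subgraph on states {1, 2, 4, 7, 8, 9} is acyclic, so L(D) is finite; the longest accepting path visits 4 useful states, giving maximum string length 3.
Counting accepting paths from 9 by length: 2 of length 1, 5 of length 2, 6 of length 3. Total 13.

13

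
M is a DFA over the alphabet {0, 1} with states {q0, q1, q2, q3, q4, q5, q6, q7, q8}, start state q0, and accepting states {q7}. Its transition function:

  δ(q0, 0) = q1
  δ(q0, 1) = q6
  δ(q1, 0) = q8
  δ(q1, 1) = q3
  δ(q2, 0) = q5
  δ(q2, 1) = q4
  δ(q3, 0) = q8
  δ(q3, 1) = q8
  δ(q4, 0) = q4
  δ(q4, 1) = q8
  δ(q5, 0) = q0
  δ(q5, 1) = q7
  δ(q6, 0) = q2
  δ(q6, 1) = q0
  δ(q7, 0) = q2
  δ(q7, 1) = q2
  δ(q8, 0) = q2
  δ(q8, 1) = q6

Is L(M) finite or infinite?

infinite

State q8 is reachable from the start and can reach an accepting state, and it lies on the cycle q8 → q2 → q4 → q8.
Traversing that cycle any number of times yields accepted strings of unbounded length, so the language is infinite.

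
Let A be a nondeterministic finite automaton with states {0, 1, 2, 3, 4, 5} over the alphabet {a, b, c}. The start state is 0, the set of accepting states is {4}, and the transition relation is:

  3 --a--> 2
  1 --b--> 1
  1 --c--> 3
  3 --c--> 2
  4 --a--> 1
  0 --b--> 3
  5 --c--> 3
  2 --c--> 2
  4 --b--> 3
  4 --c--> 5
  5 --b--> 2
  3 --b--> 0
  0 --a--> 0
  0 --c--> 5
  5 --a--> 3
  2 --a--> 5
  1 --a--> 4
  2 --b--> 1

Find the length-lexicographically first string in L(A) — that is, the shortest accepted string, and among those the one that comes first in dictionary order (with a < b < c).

A breadth-first search from 0 reaches an accepting state first via the path 0 → 3 → 2 → 1 → 4 on input baba.
No string of length < 4 is accepted (BFS exhausts all shorter strings without reaching an accepting state), and baba is the lexicographically least accepting string of length 4.

baba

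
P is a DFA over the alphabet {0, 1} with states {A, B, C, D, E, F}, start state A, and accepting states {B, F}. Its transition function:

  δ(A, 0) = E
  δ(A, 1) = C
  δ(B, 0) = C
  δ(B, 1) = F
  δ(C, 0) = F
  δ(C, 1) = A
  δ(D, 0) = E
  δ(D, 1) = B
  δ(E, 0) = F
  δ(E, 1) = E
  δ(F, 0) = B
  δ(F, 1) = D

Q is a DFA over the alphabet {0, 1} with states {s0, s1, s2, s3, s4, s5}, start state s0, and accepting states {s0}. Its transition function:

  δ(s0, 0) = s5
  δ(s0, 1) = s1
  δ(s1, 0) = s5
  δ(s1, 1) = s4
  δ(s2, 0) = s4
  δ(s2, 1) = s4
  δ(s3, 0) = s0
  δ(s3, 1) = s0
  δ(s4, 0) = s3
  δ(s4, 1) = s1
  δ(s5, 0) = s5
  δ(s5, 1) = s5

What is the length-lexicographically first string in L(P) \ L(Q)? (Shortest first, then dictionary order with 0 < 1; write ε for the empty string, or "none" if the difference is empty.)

The string 00 is accepted by P but not by Q.
No shorter string lies in the difference, and 00 is the lexicographically first length-2 string in L(P) \ L(Q).

00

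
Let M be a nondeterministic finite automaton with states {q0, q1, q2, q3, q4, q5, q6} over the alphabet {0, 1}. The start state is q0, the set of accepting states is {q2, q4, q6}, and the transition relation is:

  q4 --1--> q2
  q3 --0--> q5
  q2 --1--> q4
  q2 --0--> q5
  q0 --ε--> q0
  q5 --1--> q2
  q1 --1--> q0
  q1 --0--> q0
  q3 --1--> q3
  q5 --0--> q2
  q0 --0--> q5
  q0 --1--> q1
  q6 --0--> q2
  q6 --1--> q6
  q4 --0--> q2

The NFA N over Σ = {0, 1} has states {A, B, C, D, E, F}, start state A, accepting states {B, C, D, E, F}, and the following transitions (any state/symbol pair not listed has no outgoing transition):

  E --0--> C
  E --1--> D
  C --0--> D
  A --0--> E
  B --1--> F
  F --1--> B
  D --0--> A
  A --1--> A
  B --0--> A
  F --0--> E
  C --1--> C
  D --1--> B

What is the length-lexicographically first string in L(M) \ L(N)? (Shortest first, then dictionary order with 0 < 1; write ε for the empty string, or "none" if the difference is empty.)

The string 0000 is accepted by M but not by N.
No shorter string lies in the difference, and 0000 is the lexicographically first length-4 string in L(M) \ L(N).

0000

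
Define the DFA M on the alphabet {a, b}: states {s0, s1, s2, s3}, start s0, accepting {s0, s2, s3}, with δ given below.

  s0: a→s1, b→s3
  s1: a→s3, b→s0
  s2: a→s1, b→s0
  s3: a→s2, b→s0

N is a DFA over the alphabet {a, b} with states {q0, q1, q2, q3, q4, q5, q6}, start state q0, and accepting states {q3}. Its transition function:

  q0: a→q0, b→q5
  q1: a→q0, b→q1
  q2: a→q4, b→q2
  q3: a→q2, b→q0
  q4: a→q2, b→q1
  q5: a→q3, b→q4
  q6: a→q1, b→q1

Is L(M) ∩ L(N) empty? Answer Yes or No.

The string ba is accepted by both M and N.
Hence L(M) ∩ L(N) ≠ ∅.

No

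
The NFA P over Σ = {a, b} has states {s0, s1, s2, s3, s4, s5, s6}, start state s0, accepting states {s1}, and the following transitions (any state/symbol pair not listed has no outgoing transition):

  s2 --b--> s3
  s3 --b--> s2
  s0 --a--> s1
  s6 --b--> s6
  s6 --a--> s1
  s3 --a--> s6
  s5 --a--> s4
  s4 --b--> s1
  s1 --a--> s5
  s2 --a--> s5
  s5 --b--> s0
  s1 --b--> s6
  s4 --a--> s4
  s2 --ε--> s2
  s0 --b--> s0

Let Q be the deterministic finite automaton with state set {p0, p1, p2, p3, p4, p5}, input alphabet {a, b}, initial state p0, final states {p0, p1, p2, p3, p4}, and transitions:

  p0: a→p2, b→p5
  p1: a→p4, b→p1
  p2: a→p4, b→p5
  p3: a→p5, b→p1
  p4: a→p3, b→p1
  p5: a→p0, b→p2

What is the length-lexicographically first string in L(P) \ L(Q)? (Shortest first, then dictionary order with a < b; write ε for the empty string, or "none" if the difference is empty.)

The string aaaaab is accepted by P but not by Q.
No shorter string lies in the difference, and aaaaab is the lexicographically first length-6 string in L(P) \ L(Q).

aaaaab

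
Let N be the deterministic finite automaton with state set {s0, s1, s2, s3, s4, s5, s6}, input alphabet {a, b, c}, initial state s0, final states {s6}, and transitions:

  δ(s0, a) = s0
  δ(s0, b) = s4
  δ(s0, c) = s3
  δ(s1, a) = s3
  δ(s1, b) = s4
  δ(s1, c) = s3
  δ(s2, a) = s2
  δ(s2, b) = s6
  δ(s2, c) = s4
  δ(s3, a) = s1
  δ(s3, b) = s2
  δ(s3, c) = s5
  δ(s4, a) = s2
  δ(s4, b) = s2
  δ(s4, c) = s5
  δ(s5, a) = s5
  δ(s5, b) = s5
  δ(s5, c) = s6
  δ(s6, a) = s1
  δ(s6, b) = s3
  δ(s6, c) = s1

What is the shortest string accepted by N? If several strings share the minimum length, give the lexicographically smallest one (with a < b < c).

bab

A breadth-first search from s0 reaches an accepting state first via the path s0 → s4 → s2 → s6 on input bab.
No string of length < 3 is accepted (BFS exhausts all shorter strings without reaching an accepting state), and bab is the lexicographically least accepting string of length 3.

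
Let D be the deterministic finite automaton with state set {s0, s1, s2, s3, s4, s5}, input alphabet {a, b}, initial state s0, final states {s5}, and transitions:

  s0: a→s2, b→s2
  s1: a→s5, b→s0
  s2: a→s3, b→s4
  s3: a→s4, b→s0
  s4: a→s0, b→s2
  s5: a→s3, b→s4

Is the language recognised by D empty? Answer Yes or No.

Yes

The states reachable from the start state are {s0, s2, s3, s4}.
None of the accepting states {s5} is reachable, so no string is accepted and L(D) = ∅.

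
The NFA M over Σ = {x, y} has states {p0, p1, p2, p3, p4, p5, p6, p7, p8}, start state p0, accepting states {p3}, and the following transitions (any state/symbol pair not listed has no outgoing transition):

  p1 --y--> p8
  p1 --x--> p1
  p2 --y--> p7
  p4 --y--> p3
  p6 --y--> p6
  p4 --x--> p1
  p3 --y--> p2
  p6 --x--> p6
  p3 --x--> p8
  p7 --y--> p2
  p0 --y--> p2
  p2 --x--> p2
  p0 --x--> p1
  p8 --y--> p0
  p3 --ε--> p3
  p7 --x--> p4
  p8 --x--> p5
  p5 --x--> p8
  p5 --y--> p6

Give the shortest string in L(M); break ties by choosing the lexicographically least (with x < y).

yyxy

A breadth-first search from p0 reaches an accepting state first via the path p0 → p2 → p7 → p4 → p3 on input yyxy.
No string of length < 4 is accepted (BFS exhausts all shorter strings without reaching an accepting state), and yyxy is the lexicographically least accepting string of length 4.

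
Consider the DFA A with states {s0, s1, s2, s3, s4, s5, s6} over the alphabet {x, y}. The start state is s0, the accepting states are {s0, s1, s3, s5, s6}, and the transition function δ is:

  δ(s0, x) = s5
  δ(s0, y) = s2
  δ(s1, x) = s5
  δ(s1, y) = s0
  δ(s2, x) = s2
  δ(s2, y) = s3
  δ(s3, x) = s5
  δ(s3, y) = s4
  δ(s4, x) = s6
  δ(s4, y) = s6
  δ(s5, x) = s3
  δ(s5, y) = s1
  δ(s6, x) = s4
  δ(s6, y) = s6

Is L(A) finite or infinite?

infinite

State s2 is reachable from the start and can reach an accepting state, and it lies on the cycle s2 → s2.
Traversing that cycle any number of times yields accepted strings of unbounded length, so the language is infinite.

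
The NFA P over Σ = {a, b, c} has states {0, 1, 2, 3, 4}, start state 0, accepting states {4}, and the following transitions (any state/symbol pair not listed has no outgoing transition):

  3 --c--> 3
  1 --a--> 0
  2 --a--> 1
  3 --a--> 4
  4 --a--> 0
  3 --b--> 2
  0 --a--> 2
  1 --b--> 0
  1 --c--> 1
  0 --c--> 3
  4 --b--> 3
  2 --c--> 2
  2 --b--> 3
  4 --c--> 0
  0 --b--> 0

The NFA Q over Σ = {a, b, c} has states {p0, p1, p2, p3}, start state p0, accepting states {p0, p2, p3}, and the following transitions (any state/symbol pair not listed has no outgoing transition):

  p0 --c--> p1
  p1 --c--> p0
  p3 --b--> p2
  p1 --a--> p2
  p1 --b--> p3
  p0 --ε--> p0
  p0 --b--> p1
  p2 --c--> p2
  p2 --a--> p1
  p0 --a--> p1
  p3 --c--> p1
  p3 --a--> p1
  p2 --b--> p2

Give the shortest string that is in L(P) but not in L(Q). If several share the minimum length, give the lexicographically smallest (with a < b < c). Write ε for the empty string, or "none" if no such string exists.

The string aba is accepted by P but not by Q.
No shorter string lies in the difference, and aba is the lexicographically first length-3 string in L(P) \ L(Q).

aba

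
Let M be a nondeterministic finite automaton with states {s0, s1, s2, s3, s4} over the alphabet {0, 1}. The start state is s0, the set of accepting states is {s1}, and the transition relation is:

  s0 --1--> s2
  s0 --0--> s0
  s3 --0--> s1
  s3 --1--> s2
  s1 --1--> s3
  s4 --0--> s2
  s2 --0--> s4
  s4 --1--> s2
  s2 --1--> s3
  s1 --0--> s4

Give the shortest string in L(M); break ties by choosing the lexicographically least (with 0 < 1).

110

A breadth-first search from s0 reaches an accepting state first via the path s0 → s2 → s3 → s1 on input 110.
No string of length < 3 is accepted (BFS exhausts all shorter strings without reaching an accepting state), and 110 is the lexicographically least accepting string of length 3.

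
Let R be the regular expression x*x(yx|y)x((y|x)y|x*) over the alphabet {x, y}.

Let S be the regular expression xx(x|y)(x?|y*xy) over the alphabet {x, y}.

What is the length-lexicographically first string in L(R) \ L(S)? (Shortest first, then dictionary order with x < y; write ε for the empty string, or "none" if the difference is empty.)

xyx

The string xyx is accepted by R but not by S.
No shorter string lies in the difference, and xyx is the lexicographically first length-3 string in L(R) \ L(S).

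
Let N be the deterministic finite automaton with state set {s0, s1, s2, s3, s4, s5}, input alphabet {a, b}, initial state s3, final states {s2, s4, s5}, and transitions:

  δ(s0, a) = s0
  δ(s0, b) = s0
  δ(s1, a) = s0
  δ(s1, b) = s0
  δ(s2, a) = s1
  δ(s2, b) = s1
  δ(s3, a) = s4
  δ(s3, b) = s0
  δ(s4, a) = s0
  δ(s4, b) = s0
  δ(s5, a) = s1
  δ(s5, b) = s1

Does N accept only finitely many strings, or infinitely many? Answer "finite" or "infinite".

finite

The useful states (reachable from s3 and able to reach an accepting state) are {s3, s4}.
Restricted to these states the transition graph has no cycle, so every accepting path has bounded length and L is finite.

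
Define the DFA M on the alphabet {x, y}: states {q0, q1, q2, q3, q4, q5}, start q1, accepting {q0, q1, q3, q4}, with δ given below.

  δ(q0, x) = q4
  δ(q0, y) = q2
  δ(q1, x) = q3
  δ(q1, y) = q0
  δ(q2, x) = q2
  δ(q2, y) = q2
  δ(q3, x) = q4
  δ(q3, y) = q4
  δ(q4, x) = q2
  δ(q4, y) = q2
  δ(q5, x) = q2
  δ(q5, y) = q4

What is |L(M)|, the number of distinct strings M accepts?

The useful subgraph on states {q0, q1, q3, q4} is acyclic, so L(M) is finite; the longest accepting path visits 3 useful states, giving maximum string length 2.
Counting accepting paths from q1 by length: 1 of length 0, 2 of length 1, 3 of length 2. Total 6.

6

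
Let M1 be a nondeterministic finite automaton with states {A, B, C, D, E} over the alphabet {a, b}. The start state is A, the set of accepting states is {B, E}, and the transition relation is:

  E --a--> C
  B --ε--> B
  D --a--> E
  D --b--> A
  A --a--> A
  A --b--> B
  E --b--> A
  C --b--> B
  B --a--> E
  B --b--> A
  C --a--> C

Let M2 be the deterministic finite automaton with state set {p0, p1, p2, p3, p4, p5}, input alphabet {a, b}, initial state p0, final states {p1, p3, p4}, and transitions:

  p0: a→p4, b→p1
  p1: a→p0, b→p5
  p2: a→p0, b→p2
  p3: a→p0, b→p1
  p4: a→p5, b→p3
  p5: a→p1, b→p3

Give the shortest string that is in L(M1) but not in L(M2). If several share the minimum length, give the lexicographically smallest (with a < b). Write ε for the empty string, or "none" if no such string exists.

The string ba is accepted by M1 but not by M2.
No shorter string lies in the difference, and ba is the lexicographically first length-2 string in L(M1) \ L(M2).

ba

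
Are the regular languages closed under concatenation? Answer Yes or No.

If R₁ and R₂ are regular expressions for the two languages then R₁R₂ denotes L₁L₂; on automata, add ε-moves from every accepting state of an NFA for L₁ to the start state of an NFA for L₂ and keep only the second machine's accepting states.
So the regular languages are closed under concatenation.

Yes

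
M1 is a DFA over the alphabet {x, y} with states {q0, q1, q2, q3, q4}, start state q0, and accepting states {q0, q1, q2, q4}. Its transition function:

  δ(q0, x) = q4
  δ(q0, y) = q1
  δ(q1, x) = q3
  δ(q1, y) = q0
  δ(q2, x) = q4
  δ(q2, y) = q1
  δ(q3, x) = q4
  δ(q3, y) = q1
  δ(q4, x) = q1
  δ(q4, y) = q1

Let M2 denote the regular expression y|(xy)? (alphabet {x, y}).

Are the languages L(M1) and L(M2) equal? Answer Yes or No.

The string x is accepted by M1 but rejected by M2.
So L(M1) ≠ L(M2).

No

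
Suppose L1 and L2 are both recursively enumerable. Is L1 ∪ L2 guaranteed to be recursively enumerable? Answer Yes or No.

Yes

Simulate recognisers for L₁ and L₂ in parallel, alternating one step of each, and accept as soon as either accepts.
So the recursively enumerable languages are closed under union.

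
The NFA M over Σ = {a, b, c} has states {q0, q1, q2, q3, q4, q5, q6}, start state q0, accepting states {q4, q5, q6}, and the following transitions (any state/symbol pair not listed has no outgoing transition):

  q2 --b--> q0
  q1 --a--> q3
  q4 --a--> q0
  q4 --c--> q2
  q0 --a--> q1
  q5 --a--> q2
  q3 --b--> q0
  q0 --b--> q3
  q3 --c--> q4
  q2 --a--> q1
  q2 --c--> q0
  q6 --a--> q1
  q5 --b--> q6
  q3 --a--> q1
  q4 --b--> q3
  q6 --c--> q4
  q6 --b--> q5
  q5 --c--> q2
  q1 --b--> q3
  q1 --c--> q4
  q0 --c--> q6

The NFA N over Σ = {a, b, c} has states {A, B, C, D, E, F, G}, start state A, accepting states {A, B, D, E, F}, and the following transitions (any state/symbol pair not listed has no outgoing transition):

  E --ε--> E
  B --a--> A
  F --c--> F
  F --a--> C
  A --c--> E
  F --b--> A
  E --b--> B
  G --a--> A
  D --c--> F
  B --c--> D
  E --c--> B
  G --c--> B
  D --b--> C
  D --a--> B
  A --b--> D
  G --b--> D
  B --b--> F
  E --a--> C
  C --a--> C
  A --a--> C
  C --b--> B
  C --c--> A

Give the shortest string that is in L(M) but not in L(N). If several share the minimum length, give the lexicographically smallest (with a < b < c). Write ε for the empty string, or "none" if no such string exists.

aabcb

The string aabcb is accepted by M but not by N.
No shorter string lies in the difference, and aabcb is the lexicographically first length-5 string in L(M) \ L(N).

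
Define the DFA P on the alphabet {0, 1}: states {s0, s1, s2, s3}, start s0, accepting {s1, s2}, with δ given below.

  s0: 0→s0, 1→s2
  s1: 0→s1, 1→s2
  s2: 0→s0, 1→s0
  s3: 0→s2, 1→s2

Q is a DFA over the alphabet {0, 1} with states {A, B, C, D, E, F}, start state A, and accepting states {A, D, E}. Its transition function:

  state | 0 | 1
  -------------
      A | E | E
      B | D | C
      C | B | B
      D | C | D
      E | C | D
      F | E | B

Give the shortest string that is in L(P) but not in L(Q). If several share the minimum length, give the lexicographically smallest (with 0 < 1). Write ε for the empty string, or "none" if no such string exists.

001

The string 001 is accepted by P but not by Q.
No shorter string lies in the difference, and 001 is the lexicographically first length-3 string in L(P) \ L(Q).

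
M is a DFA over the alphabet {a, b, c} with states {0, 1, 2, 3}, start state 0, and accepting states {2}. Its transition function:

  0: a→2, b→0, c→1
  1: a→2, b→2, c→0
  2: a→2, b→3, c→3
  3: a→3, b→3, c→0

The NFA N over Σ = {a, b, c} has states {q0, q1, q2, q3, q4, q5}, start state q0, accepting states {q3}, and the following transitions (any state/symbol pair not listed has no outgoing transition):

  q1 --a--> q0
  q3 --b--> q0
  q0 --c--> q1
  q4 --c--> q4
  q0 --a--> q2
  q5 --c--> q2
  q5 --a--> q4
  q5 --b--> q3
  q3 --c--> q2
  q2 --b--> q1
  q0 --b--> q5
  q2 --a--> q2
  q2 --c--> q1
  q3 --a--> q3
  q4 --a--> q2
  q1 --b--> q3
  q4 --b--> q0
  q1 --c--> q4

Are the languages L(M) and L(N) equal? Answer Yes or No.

No

The string a is accepted by M but rejected by N.
So L(M) ≠ L(N).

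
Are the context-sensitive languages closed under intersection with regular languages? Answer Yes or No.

Yes

Every regular language is context-sensitive, and context-sensitive languages are closed under intersection (an LBA runs the DFA check and then the LBA for L on the same linear tape).
So the context-sensitive languages are closed under intersection with a regular language.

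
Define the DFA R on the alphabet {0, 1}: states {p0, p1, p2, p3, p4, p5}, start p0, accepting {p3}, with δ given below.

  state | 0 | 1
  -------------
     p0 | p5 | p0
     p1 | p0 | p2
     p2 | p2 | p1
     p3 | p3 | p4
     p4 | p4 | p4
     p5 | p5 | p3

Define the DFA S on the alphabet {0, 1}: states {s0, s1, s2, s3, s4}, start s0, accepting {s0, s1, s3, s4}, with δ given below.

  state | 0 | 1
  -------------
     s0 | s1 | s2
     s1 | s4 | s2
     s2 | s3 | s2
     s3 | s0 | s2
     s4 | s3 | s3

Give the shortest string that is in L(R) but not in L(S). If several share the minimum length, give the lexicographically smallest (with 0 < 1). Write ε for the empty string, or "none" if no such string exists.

The string 01 is accepted by R but not by S.
No shorter string lies in the difference, and 01 is the lexicographically first length-2 string in L(R) \ L(S).

01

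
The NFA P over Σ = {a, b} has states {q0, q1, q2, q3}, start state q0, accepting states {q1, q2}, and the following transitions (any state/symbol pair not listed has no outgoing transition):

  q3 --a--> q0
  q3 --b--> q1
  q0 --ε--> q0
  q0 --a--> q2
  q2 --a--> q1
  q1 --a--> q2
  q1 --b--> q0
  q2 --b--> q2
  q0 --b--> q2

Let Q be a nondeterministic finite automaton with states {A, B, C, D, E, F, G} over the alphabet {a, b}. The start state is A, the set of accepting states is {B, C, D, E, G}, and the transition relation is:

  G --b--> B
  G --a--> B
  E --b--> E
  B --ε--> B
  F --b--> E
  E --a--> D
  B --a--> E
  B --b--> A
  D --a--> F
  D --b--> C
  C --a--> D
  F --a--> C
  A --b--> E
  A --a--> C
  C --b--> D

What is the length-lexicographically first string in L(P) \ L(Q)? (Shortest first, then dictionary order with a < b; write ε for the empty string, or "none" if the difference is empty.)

The string aaa is accepted by P but not by Q.
No shorter string lies in the difference, and aaa is the lexicographically first length-3 string in L(P) \ L(Q).

aaa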